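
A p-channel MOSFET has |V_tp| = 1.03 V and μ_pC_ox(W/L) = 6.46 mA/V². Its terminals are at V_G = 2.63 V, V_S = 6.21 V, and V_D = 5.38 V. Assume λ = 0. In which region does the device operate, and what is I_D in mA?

Triode; I_D = 11.4 mA

V_SG = V_S − V_G = 6.21 − 2.63 = 3.58 V; V_SD = V_S − V_D = 6.21 − 5.38 = 0.83 V.
V_ov = V_SG − |V_tp| = 3.58 − 1.03 = 2.55 V.
Since V_SD = 0.83 V < V_ov = 2.55 V, the device is in the triode region.
I_D = k_p [V_ov · V_SD − ½ V_SD²] = 6.46 × [2.55 × 0.83 − 0.5 × 0.83²] = 11.4 mA.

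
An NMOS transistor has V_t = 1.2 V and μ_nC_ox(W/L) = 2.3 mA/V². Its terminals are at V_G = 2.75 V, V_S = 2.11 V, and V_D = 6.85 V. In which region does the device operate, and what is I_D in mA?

V_GS = V_G − V_S = 2.75 − 2.11 = 0.64 V; V_DS = V_D − V_S = 6.85 − 2.11 = 4.74 V.
V_GS = 0.64 V < V_t = 1.2 V, so the transistor is in cutoff.

Cutoff; I_D = 0 mA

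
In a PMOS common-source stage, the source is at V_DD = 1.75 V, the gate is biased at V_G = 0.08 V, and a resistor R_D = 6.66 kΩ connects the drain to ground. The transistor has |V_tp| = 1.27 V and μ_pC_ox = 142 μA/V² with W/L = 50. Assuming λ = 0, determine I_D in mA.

V_SG = V_DD − V_G = 1.75 − 0.08 = 1.67 V, so V_ov = 1.67 − 1.27 = 0.4 V.
k_p = μ_pC_ox · (W/L) = 7.1 mA/V².
Assume saturation: I_D = ½ k_p V_ov² = 0.5 × 7.1 × 0.4² = 0.568 mA, giving V_SD = V_DD − I_D R_D = 1.75 − 0.568 × 6.66 = -2.03 V.
But -2.03 V < V_ov = 0.4 V, so the device is actually in triode.
In triode I_D = k_p[V_ov V_SD − ½ V_SD²] and I_D = (V_DD − V_SD)/R_D. Equating: 23.6 V_SD² − 19.91 V_SD + 1.75 = 0, giving V_SD = 0.0997 V (the root below V_ov).
I_D = (1.75 − 0.0997) / 6.66 = 0.248 mA.

I_D = 0.248 mA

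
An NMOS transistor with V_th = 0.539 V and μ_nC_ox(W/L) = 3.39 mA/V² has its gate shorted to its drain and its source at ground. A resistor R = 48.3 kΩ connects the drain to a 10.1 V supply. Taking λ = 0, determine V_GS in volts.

With gate tied to drain, V_GS = V_DS ≥ V_GS − V_th, so the device is in saturation.
KCL at the drain: ½ k_n (V_GS − V_th)² = (V_DD − V_GS)/R.
Let x = V_GS − 0.539. Then 81.9 x² + x − 9.561 = 0, giving x = 0.336 V (positive root), so V_GS = 0.875 V.
I_D = (V_DD − V_GS)/R = (10.1 − 0.875) / 48.3 = 0.191 mA.

V_GS = 0.875 V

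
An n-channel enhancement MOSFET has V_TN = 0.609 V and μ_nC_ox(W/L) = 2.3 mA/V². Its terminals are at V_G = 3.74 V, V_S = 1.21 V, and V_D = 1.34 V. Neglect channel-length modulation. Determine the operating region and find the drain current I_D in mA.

Triode; I_D = 0.555 mA

V_GS = V_G − V_S = 3.74 − 1.21 = 2.53 V; V_DS = V_D − V_S = 1.34 − 1.21 = 0.13 V.
V_ov = V_GS − V_TN = 2.53 − 0.609 = 1.92 V.
Since V_DS = 0.13 V < V_ov = 1.92 V, the device is in the triode region.
I_D = k_n [V_ov · V_DS − ½ V_DS²] = 2.3 × [1.92 × 0.13 − 0.5 × 0.13²] = 0.555 mA.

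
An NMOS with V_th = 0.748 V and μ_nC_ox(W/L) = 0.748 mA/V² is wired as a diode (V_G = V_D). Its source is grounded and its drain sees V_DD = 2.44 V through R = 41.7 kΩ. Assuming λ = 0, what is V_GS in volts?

V_GS = 1.05 V

With gate tied to drain, V_GS = V_DS ≥ V_GS − V_th, so the device is in saturation.
KCL at the drain: ½ k_n (V_GS − V_th)² = (V_DD − V_GS)/R.
Let x = V_GS − 0.748. Then 15.6 x² + x − 1.692 = 0, giving x = 0.299 V (positive root), so V_GS = 1.05 V.
I_D = (V_DD − V_GS)/R = (2.44 − 1.05) / 41.7 = 0.0334 mA.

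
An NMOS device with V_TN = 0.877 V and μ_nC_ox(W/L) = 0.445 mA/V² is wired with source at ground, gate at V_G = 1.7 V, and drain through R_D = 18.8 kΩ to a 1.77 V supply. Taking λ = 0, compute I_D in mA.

I_D = 0.0803 mA

V_GS = V_G = 1.7 V, so V_ov = 1.7 − 0.877 = 0.823 V.
Assume saturation: I_D = ½ k_n V_ov² = 0.5 × 0.445 × 0.823² = 0.151 mA, giving V_DS = V_DD − I_D R_D = 1.77 − 0.151 × 18.8 = -1.06 V.
But -1.06 V < V_ov = 0.823 V, so the device is actually in triode.
In triode I_D = k_n[V_ov V_DS − ½ V_DS²] and I_D = (V_DD − V_DS)/R_D. Equating: 4.18 V_DS² − 7.885 V_DS + 1.77 = 0, giving V_DS = 0.26 V (the root below V_ov).
I_D = (1.77 − 0.26) / 18.8 = 0.0803 mA.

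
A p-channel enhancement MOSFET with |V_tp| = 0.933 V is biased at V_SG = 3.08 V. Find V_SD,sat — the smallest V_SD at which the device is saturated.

V_SD,sat = 2.15 V

The boundary between triode and saturation is V_SD = V_SG − |V_tp| = V_ov.
V_ov = 3.08 − 0.933 = 2.15 V.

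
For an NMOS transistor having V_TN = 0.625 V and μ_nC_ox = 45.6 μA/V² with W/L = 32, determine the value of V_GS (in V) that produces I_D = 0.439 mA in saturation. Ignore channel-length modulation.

V_GS = 1.40 V

k_n = μ_nC_ox · (W/L) = 1.459 mA/V².
In saturation I_D = ½ k_n (V_GS − V_TN)², so V_GS − V_TN = √(2 I_D / k_n) = √(2 × 0.439 / 1.459) = 0.776 V.
V_GS = 0.625 + 0.776 = 1.4 V.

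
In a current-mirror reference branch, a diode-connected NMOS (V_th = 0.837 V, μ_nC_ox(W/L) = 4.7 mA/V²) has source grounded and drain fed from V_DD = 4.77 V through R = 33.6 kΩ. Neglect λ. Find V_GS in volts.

V_GS = 1.05 V

With gate tied to drain, V_GS = V_DS ≥ V_GS − V_th, so the device is in saturation.
KCL at the drain: ½ k_n (V_GS − V_th)² = (V_DD − V_GS)/R.
Let x = V_GS − 0.837. Then 79 x² + x − 3.933 = 0, giving x = 0.217 V (positive root), so V_GS = 1.05 V.
I_D = (V_DD − V_GS)/R = (4.77 − 1.05) / 33.6 = 0.111 mA.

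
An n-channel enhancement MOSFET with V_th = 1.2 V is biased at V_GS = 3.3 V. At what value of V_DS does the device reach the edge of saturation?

V_DS,sat = 2.10 V

The boundary between triode and saturation is V_DS = V_GS − V_th = V_ov.
V_ov = 3.3 − 1.2 = 2.1 V.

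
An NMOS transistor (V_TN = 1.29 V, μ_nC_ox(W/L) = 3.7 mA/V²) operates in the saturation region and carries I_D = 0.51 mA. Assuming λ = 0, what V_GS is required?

In saturation I_D = ½ k_n (V_GS − V_TN)², so V_GS − V_TN = √(2 I_D / k_n) = √(2 × 0.51 / 3.7) = 0.525 V.
V_GS = 1.29 + 0.525 = 1.82 V.

V_GS = 1.82 V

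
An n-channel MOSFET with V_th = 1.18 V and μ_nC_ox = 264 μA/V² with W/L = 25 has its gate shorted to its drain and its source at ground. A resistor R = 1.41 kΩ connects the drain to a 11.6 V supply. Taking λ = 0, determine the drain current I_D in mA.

With gate tied to drain, V_GS = V_DS ≥ V_GS − V_th, so the device is in saturation.
k_n = μ_nC_ox · (W/L) = 6.6 mA/V².
KCL at the drain: ½ k_n (V_GS − V_th)² = (V_DD − V_GS)/R.
Let x = V_GS − 1.18. Then 4.65 x² + x − 10.42 = 0, giving x = 1.39 V (positive root), so V_GS = 2.57 V.
I_D = (V_DD − V_GS)/R = (11.6 − 2.57) / 1.41 = 6.4 mA.

I_D = 6.40 mA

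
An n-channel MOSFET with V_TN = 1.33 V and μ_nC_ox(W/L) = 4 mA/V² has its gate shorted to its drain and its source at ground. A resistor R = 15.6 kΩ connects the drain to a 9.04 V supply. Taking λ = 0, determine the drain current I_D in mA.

I_D = 0.463 mA

With gate tied to drain, V_GS = V_DS ≥ V_GS − V_TN, so the device is in saturation.
KCL at the drain: ½ k_n (V_GS − V_TN)² = (V_DD − V_GS)/R.
Let x = V_GS − 1.33. Then 31.2 x² + x − 7.71 = 0, giving x = 0.481 V (positive root), so V_GS = 1.81 V.
I_D = (V_DD − V_GS)/R = (9.04 − 1.81) / 15.6 = 0.463 mA.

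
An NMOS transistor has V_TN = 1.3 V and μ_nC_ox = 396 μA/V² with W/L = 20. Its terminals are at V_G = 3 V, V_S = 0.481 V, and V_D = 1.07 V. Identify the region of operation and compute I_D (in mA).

V_GS = V_G − V_S = 3 − 0.481 = 2.52 V; V_DS = V_D − V_S = 1.07 − 0.481 = 0.589 V.
k_n = μ_nC_ox · (W/L) = 7.92 mA/V².
V_ov = V_GS − V_TN = 2.52 − 1.3 = 1.22 V.
Since V_DS = 0.589 V < V_ov = 1.22 V, the device is in the triode region.
I_D = k_n [V_ov · V_DS − ½ V_DS²] = 7.92 × [1.22 × 0.589 − 0.5 × 0.589²] = 4.31 mA.

Triode; I_D = 4.31 mA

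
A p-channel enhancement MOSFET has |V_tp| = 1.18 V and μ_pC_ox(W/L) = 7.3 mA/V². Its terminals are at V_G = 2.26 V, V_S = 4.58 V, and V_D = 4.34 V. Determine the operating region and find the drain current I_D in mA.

V_SG = V_S − V_G = 4.58 − 2.26 = 2.32 V; V_SD = V_S − V_D = 4.58 − 4.34 = 0.24 V.
V_ov = V_SG − |V_tp| = 2.32 − 1.18 = 1.14 V.
Since V_SD = 0.24 V < V_ov = 1.14 V, the device is in the triode region.
I_D = k_p [V_ov · V_SD − ½ V_SD²] = 7.3 × [1.14 × 0.24 − 0.5 × 0.24²] = 1.79 mA.

Triode; I_D = 1.79 mA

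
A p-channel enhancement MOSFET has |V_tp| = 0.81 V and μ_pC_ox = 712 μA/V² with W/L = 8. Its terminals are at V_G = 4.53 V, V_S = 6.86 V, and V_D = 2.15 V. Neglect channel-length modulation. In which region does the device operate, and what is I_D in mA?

V_SG = V_S − V_G = 6.86 − 4.53 = 2.33 V; V_SD = V_S − V_D = 6.86 − 2.15 = 4.71 V.
k_p = μ_pC_ox · (W/L) = 5.696 mA/V².
V_ov = V_SG − |V_tp| = 2.33 − 0.81 = 1.52 V.
Since V_SD = 4.71 V ≥ V_ov = 1.52 V, the device is in saturation.
I_D = ½ k_p V_ov² = 0.5 × 5.696 × 1.52² = 6.58 mA.

Saturation; I_D = 6.58 mA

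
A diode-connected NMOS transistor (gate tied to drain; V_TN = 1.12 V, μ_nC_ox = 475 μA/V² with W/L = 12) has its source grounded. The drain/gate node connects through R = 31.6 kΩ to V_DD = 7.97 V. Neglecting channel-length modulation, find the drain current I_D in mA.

With gate tied to drain, V_GS = V_DS ≥ V_GS − V_TN, so the device is in saturation.
k_n = μ_nC_ox · (W/L) = 5.7 mA/V².
KCL at the drain: ½ k_n (V_GS − V_TN)² = (V_DD − V_GS)/R.
Let x = V_GS − 1.12. Then 90.1 x² + x − 6.85 = 0, giving x = 0.27 V (positive root), so V_GS = 1.39 V.
I_D = (V_DD − V_GS)/R = (7.97 − 1.39) / 31.6 = 0.208 mA.

I_D = 0.208 mA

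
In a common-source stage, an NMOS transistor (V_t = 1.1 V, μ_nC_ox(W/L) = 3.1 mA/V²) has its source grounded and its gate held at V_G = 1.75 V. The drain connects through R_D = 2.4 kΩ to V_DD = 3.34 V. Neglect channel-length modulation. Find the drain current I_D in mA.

I_D = 0.655 mA

V_GS = V_G = 1.75 V, so V_ov = 1.75 − 1.1 = 0.65 V.
Assume saturation: I_D = ½ k_n V_ov² = 0.5 × 3.1 × 0.65² = 0.655 mA, giving V_DS = V_DD − I_D R_D = 3.34 − 0.655 × 2.4 = 1.77 V.
V_DS = 1.77 V ≥ V_ov = 0.65 V, confirming saturation.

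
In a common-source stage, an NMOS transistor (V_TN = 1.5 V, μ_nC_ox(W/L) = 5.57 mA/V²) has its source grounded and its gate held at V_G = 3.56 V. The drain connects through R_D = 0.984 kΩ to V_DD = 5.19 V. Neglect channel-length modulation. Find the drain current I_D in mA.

I_D = 4.79 mA

V_GS = V_G = 3.56 V, so V_ov = 3.56 − 1.5 = 2.06 V.
Assume saturation: I_D = ½ k_n V_ov² = 0.5 × 5.57 × 2.06² = 11.8 mA, giving V_DS = V_DD − I_D R_D = 5.19 − 11.8 × 0.984 = -6.44 V.
But -6.44 V < V_ov = 2.06 V, so the device is actually in triode.
In triode I_D = k_n[V_ov V_DS − ½ V_DS²] and I_D = (V_DD − V_DS)/R_D. Equating: 2.74 V_DS² − 12.29 V_DS + 5.19 = 0, giving V_DS = 0.472 V (the root below V_ov).
I_D = (5.19 − 0.472) / 0.984 = 4.79 mA.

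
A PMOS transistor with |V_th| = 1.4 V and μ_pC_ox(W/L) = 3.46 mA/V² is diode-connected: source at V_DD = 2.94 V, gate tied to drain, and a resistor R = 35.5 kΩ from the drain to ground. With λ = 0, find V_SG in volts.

With gate tied to drain, V_SG = V_SD ≥ V_SG − |V_th|, so the device is in saturation.
KCL at the drain: ½ k_p (V_SG − |V_th|)² = (V_DD − V_SG)/R.
Let x = V_SG − 1.4. Then 61.4 x² + x − 1.54 = 0, giving x = 0.15 V (positive root), so V_SG = 1.55 V.
I_D = (V_DD − V_SG)/R = (2.94 − 1.55) / 35.5 = 0.0391 mA.

V_SG = 1.55 V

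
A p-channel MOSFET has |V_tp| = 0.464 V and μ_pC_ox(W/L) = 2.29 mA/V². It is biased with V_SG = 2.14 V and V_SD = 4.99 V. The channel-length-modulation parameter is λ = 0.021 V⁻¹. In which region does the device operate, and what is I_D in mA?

Saturation; I_D = 3.55 mA

V_ov = V_SG − |V_tp| = 2.14 − 0.464 = 1.68 V.
Since V_SD = 4.99 V ≥ V_ov = 1.68 V, the device is in saturation.
I_D = ½ k_p V_ov² (1 + λ V_SD) = 0.5 × 2.29 × 1.68² × (1 + 0.021 × 4.99) = 3.55 mA.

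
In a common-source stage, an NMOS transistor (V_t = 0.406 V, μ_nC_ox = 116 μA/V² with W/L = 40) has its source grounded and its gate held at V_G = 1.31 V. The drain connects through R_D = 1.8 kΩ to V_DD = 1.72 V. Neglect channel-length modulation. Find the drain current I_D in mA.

V_GS = V_G = 1.31 V, so V_ov = 1.31 − 0.406 = 0.904 V.
k_n = μ_nC_ox · (W/L) = 4.64 mA/V².
Assume saturation: I_D = ½ k_n V_ov² = 0.5 × 4.64 × 0.904² = 1.9 mA, giving V_DS = V_DD − I_D R_D = 1.72 − 1.9 × 1.8 = -1.69 V.
But -1.69 V < V_ov = 0.904 V, so the device is actually in triode.
In triode I_D = k_n[V_ov V_DS − ½ V_DS²] and I_D = (V_DD − V_DS)/R_D. Equating: 4.18 V_DS² − 8.55 V_DS + 1.72 = 0, giving V_DS = 0.226 V (the root below V_ov).
I_D = (1.72 − 0.226) / 1.8 = 0.83 mA.

I_D = 0.830 mA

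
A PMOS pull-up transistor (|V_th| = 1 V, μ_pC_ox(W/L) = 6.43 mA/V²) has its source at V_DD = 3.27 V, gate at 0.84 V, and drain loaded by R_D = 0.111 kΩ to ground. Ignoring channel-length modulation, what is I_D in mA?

V_SG = V_DD − V_G = 3.27 − 0.84 = 2.43 V, so V_ov = 2.43 − 1 = 1.43 V.
Assume saturation: I_D = ½ k_p V_ov² = 0.5 × 6.43 × 1.43² = 6.57 mA, giving V_SD = V_DD − I_D R_D = 3.27 − 6.57 × 0.111 = 2.54 V.
V_SD = 2.54 V ≥ V_ov = 1.43 V, confirming saturation.

I_D = 6.57 mA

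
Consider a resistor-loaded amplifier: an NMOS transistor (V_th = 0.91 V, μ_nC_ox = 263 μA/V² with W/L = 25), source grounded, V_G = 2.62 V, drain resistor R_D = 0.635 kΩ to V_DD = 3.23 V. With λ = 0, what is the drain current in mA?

I_D = 4.38 mA

V_GS = V_G = 2.62 V, so V_ov = 2.62 − 0.91 = 1.71 V.
k_n = μ_nC_ox · (W/L) = 6.575 mA/V².
Assume saturation: I_D = ½ k_n V_ov² = 0.5 × 6.575 × 1.71² = 9.61 mA, giving V_DS = V_DD − I_D R_D = 3.23 − 9.61 × 0.635 = -2.87 V.
But -2.87 V < V_ov = 1.71 V, so the device is actually in triode.
In triode I_D = k_n[V_ov V_DS − ½ V_DS²] and I_D = (V_DD − V_DS)/R_D. Equating: 2.09 V_DS² − 8.139 V_DS + 3.23 = 0, giving V_DS = 0.448 V (the root below V_ov).
I_D = (3.23 − 0.448) / 0.635 = 4.38 mA.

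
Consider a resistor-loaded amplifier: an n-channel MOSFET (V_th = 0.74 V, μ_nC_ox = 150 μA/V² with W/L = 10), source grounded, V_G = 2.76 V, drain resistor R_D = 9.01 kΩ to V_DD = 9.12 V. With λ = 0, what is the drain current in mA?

I_D = 0.973 mA

V_GS = V_G = 2.76 V, so V_ov = 2.76 − 0.74 = 2.02 V.
k_n = μ_nC_ox · (W/L) = 1.5 mA/V².
Assume saturation: I_D = ½ k_n V_ov² = 0.5 × 1.5 × 2.02² = 3.06 mA, giving V_DS = V_DD − I_D R_D = 9.12 − 3.06 × 9.01 = -18.5 V.
But -18.5 V < V_ov = 2.02 V, so the device is actually in triode.
In triode I_D = k_n[V_ov V_DS − ½ V_DS²] and I_D = (V_DD − V_DS)/R_D. Equating: 6.76 V_DS² − 28.3 V_DS + 9.12 = 0, giving V_DS = 0.352 V (the root below V_ov).
I_D = (9.12 − 0.352) / 9.01 = 0.973 mA.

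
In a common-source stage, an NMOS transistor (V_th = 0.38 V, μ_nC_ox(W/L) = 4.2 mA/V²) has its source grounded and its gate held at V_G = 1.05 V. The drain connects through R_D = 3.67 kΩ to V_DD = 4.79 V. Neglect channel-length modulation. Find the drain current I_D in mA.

V_GS = V_G = 1.05 V, so V_ov = 1.05 − 0.38 = 0.67 V.
Assume saturation: I_D = ½ k_n V_ov² = 0.5 × 4.2 × 0.67² = 0.943 mA, giving V_DS = V_DD − I_D R_D = 4.79 − 0.943 × 3.67 = 1.33 V.
V_DS = 1.33 V ≥ V_ov = 0.67 V, confirming saturation.

I_D = 0.943 mA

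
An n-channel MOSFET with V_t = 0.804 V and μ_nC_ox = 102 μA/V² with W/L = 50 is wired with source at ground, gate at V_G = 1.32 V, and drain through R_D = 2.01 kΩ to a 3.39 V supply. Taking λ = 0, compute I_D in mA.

I_D = 0.679 mA

V_GS = V_G = 1.32 V, so V_ov = 1.32 − 0.804 = 0.516 V.
k_n = μ_nC_ox · (W/L) = 5.1 mA/V².
Assume saturation: I_D = ½ k_n V_ov² = 0.5 × 5.1 × 0.516² = 0.679 mA, giving V_DS = V_DD − I_D R_D = 3.39 − 0.679 × 2.01 = 2.03 V.
V_DS = 2.03 V ≥ V_ov = 0.516 V, confirming saturation.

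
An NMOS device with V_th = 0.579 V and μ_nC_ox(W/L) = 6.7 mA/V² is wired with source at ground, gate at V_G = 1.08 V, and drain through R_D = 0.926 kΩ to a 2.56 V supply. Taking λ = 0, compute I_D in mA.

V_GS = V_G = 1.08 V, so V_ov = 1.08 − 0.579 = 0.501 V.
Assume saturation: I_D = ½ k_n V_ov² = 0.5 × 6.7 × 0.501² = 0.841 mA, giving V_DS = V_DD − I_D R_D = 2.56 − 0.841 × 0.926 = 1.78 V.
V_DS = 1.78 V ≥ V_ov = 0.501 V, confirming saturation.

I_D = 0.841 mA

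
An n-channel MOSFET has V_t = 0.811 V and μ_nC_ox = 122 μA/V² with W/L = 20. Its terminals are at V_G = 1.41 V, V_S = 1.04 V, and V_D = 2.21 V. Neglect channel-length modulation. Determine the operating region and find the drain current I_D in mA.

V_GS = V_G − V_S = 1.41 − 1.04 = 0.37 V; V_DS = V_D − V_S = 2.21 − 1.04 = 1.17 V.
V_GS = 0.37 V < V_t = 0.811 V, so the transistor is in cutoff.

Cutoff; I_D = 0 mA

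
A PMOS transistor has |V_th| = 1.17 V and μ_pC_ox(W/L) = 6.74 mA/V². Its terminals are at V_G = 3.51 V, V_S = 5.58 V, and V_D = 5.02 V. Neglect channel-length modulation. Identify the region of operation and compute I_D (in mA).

V_SG = V_S − V_G = 5.58 − 3.51 = 2.07 V; V_SD = V_S − V_D = 5.58 − 5.02 = 0.56 V.
V_ov = V_SG − |V_th| = 2.07 − 1.17 = 0.9 V.
Since V_SD = 0.56 V < V_ov = 0.9 V, the device is in the triode region.
I_D = k_p [V_ov · V_SD − ½ V_SD²] = 6.74 × [0.9 × 0.56 − 0.5 × 0.56²] = 2.34 mA.

Triode; I_D = 2.34 mA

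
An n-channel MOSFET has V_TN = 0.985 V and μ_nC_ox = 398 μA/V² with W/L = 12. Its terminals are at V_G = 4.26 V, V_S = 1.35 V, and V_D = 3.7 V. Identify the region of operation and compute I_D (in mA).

Saturation; I_D = 8.85 mA

V_GS = V_G − V_S = 4.26 − 1.35 = 2.91 V; V_DS = V_D − V_S = 3.7 − 1.35 = 2.35 V.
k_n = μ_nC_ox · (W/L) = 4.776 mA/V².
V_ov = V_GS − V_TN = 2.91 − 0.985 = 1.92 V.
Since V_DS = 2.35 V ≥ V_ov = 1.92 V, the device is in saturation.
I_D = ½ k_n V_ov² = 0.5 × 4.776 × 1.92² = 8.85 mA.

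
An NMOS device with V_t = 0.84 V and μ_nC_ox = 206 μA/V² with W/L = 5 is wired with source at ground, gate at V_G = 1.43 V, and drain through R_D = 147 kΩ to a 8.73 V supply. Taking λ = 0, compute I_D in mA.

I_D = 0.0587 mA

V_GS = V_G = 1.43 V, so V_ov = 1.43 − 0.84 = 0.59 V.
k_n = μ_nC_ox · (W/L) = 1.03 mA/V².
Assume saturation: I_D = ½ k_n V_ov² = 0.5 × 1.03 × 0.59² = 0.179 mA, giving V_DS = V_DD − I_D R_D = 8.73 − 0.179 × 147 = -17.6 V.
But -17.6 V < V_ov = 0.59 V, so the device is actually in triode.
In triode I_D = k_n[V_ov V_DS − ½ V_DS²] and I_D = (V_DD − V_DS)/R_D. Equating: 75.7 V_DS² − 90.33 V_DS + 8.73 = 0, giving V_DS = 0.106 V (the root below V_ov).
I_D = (8.73 − 0.106) / 147 = 0.0587 mA.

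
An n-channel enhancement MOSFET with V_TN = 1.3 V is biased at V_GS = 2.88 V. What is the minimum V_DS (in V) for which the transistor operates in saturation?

The boundary between triode and saturation is V_DS = V_GS − V_TN = V_ov.
V_ov = 2.88 − 1.3 = 1.58 V.

V_DS,sat = 1.58 V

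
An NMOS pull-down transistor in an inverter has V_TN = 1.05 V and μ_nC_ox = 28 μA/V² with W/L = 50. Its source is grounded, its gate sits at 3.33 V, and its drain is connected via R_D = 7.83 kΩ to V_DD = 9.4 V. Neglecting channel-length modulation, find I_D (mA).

I_D = 1.15 mA

V_GS = V_G = 3.33 V, so V_ov = 3.33 − 1.05 = 2.28 V.
k_n = μ_nC_ox · (W/L) = 1.4 mA/V².
Assume saturation: I_D = ½ k_n V_ov² = 0.5 × 1.4 × 2.28² = 3.64 mA, giving V_DS = V_DD − I_D R_D = 9.4 − 3.64 × 7.83 = -19.1 V.
But -19.1 V < V_ov = 2.28 V, so the device is actually in triode.
In triode I_D = k_n[V_ov V_DS − ½ V_DS²] and I_D = (V_DD − V_DS)/R_D. Equating: 5.48 V_DS² − 25.99 V_DS + 9.4 = 0, giving V_DS = 0.394 V (the root below V_ov).
I_D = (9.4 − 0.394) / 7.83 = 1.15 mA.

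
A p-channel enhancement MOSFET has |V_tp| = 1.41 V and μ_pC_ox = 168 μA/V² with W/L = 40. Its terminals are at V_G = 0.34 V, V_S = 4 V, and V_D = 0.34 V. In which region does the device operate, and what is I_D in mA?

Saturation; I_D = 17.0 mA

V_SG = V_S − V_G = 4 − 0.34 = 3.66 V; V_SD = V_S − V_D = 4 − 0.34 = 3.66 V.
k_p = μ_pC_ox · (W/L) = 6.72 mA/V².
V_ov = V_SG − |V_tp| = 3.66 − 1.41 = 2.25 V.
Since V_SD = 3.66 V ≥ V_ov = 2.25 V, the device is in saturation.
I_D = ½ k_p V_ov² = 0.5 × 6.72 × 2.25² = 17 mA.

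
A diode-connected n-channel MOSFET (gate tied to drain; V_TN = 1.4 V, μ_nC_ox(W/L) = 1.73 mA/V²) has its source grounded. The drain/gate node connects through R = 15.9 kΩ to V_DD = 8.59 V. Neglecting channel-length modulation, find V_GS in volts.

With gate tied to drain, V_GS = V_DS ≥ V_GS − V_TN, so the device is in saturation.
KCL at the drain: ½ k_n (V_GS − V_TN)² = (V_DD − V_GS)/R.
Let x = V_GS − 1.4. Then 13.8 x² + x − 7.19 = 0, giving x = 0.688 V (positive root), so V_GS = 2.09 V.
I_D = (V_DD − V_GS)/R = (8.59 − 2.09) / 15.9 = 0.409 mA.

V_GS = 2.09 V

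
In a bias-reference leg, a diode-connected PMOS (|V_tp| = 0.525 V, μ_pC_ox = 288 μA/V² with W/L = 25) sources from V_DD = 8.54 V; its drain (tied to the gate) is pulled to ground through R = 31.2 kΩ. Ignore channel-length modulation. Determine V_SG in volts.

With gate tied to drain, V_SG = V_SD ≥ V_SG − |V_tp|, so the device is in saturation.
k_p = μ_pC_ox · (W/L) = 7.2 mA/V².
KCL at the drain: ½ k_p (V_SG − |V_tp|)² = (V_DD − V_SG)/R.
Let x = V_SG − 0.525. Then 112 x² + x − 8.015 = 0, giving x = 0.263 V (positive root), so V_SG = 0.788 V.
I_D = (V_DD − V_SG)/R = (8.54 − 0.788) / 31.2 = 0.248 mA.

V_SG = 0.788 V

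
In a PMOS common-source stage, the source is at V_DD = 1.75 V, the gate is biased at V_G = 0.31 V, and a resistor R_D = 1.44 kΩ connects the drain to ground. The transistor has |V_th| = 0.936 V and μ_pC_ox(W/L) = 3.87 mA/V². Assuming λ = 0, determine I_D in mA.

V_SG = V_DD − V_G = 1.75 − 0.31 = 1.44 V, so V_ov = 1.44 − 0.936 = 0.504 V.
Assume saturation: I_D = ½ k_p V_ov² = 0.5 × 3.87 × 0.504² = 0.492 mA, giving V_SD = V_DD − I_D R_D = 1.75 − 0.492 × 1.44 = 1.04 V.
V_SD = 1.04 V ≥ V_ov = 0.504 V, confirming saturation.

I_D = 0.492 mA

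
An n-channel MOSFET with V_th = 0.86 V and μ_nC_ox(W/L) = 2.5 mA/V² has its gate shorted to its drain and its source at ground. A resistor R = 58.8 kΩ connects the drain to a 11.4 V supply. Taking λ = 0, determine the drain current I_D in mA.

I_D = 0.173 mA

With gate tied to drain, V_GS = V_DS ≥ V_GS − V_th, so the device is in saturation.
KCL at the drain: ½ k_n (V_GS − V_th)² = (V_DD − V_GS)/R.
Let x = V_GS − 0.86. Then 73.5 x² + x − 10.54 = 0, giving x = 0.372 V (positive root), so V_GS = 1.23 V.
I_D = (V_DD − V_GS)/R = (11.4 − 1.23) / 58.8 = 0.173 mA.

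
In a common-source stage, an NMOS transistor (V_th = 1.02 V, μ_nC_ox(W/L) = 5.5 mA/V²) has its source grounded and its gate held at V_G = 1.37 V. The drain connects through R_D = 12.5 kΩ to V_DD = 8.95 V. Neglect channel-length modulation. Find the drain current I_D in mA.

I_D = 0.337 mA

V_GS = V_G = 1.37 V, so V_ov = 1.37 − 1.02 = 0.35 V.
Assume saturation: I_D = ½ k_n V_ov² = 0.5 × 5.5 × 0.35² = 0.337 mA, giving V_DS = V_DD − I_D R_D = 8.95 − 0.337 × 12.5 = 4.74 V.
V_DS = 4.74 V ≥ V_ov = 0.35 V, confirming saturation.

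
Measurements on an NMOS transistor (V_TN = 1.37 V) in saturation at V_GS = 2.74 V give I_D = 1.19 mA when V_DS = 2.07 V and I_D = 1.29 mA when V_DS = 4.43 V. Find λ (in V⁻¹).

With V_GS fixed, I_D ∝ (1 + λ V_DS) in saturation, so I_D2/I_D1 = (1 + λ V_DS2)/(1 + λ V_DS1).
1.29/1.19 = 1.084 = (1 + 4.43 λ)/(1 + 2.07 λ).
Solving: λ (I_D1 V_DS2 − I_D2 V_DS1) = I_D2 − I_D1, so λ = (1.29 − 1.19) / (1.19 × 4.43 − 1.29 × 2.07) = 0.1 / 2.6 = 0.0384 V⁻¹.

λ = 0.0384 V⁻¹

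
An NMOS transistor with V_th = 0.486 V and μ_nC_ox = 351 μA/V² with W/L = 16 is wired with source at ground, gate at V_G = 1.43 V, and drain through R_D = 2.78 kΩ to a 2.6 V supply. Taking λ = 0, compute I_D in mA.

I_D = 0.870 mA

V_GS = V_G = 1.43 V, so V_ov = 1.43 − 0.486 = 0.944 V.
k_n = μ_nC_ox · (W/L) = 5.616 mA/V².
Assume saturation: I_D = ½ k_n V_ov² = 0.5 × 5.616 × 0.944² = 2.5 mA, giving V_DS = V_DD − I_D R_D = 2.6 − 2.5 × 2.78 = -4.36 V.
But -4.36 V < V_ov = 0.944 V, so the device is actually in triode.
In triode I_D = k_n[V_ov V_DS − ½ V_DS²] and I_D = (V_DD − V_DS)/R_D. Equating: 7.81 V_DS² − 15.74 V_DS + 2.6 = 0, giving V_DS = 0.182 V (the root below V_ov).
I_D = (2.6 − 0.182) / 2.78 = 0.87 mA.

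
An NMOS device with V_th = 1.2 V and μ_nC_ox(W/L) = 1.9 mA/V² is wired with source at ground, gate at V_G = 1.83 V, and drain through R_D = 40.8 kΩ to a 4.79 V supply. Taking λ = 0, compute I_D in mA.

I_D = 0.115 mA

V_GS = V_G = 1.83 V, so V_ov = 1.83 − 1.2 = 0.63 V.
Assume saturation: I_D = ½ k_n V_ov² = 0.5 × 1.9 × 0.63² = 0.377 mA, giving V_DS = V_DD − I_D R_D = 4.79 − 0.377 × 40.8 = -10.6 V.
But -10.6 V < V_ov = 0.63 V, so the device is actually in triode.
In triode I_D = k_n[V_ov V_DS − ½ V_DS²] and I_D = (V_DD − V_DS)/R_D. Equating: 38.8 V_DS² − 49.84 V_DS + 4.79 = 0, giving V_DS = 0.105 V (the root below V_ov).
I_D = (4.79 − 0.105) / 40.8 = 0.115 mA.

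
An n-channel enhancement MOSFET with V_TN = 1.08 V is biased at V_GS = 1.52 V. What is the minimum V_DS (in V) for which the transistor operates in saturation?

V_DS,sat = 0.440 V

The boundary between triode and saturation is V_DS = V_GS − V_TN = V_ov.
V_ov = 1.52 − 1.08 = 0.44 V.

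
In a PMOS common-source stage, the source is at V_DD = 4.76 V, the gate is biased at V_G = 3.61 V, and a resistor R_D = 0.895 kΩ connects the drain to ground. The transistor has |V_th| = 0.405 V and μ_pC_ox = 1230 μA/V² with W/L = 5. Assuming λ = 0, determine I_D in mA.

V_SG = V_DD − V_G = 4.76 − 3.61 = 1.15 V, so V_ov = 1.15 − 0.405 = 0.745 V.
k_p = μ_pC_ox · (W/L) = 6.15 mA/V².
Assume saturation: I_D = ½ k_p V_ov² = 0.5 × 6.15 × 0.745² = 1.71 mA, giving V_SD = V_DD − I_D R_D = 4.76 − 1.71 × 0.895 = 3.23 V.
V_SD = 3.23 V ≥ V_ov = 0.745 V, confirming saturation.

I_D = 1.71 mA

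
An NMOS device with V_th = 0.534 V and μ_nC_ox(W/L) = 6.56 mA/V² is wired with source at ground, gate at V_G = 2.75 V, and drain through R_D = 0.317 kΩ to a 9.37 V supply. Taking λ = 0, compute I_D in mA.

V_GS = V_G = 2.75 V, so V_ov = 2.75 − 0.534 = 2.22 V.
Assume saturation: I_D = ½ k_n V_ov² = 0.5 × 6.56 × 2.22² = 16.1 mA, giving V_DS = V_DD − I_D R_D = 9.37 − 16.1 × 0.317 = 4.26 V.
V_DS = 4.26 V ≥ V_ov = 2.22 V, confirming saturation.

I_D = 16.1 mA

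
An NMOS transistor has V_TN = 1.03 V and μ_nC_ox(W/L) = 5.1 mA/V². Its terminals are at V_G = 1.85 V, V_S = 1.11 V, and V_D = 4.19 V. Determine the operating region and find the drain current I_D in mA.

V_GS = V_G − V_S = 1.85 − 1.11 = 0.74 V; V_DS = V_D − V_S = 4.19 − 1.11 = 3.08 V.
V_GS = 0.74 V < V_TN = 1.03 V, so the transistor is in cutoff.

Cutoff; I_D = 0 mA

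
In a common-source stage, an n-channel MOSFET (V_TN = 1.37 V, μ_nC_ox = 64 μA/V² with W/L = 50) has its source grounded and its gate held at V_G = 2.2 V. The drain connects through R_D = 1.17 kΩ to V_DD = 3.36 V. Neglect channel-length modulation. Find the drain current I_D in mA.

I_D = 1.10 mA

V_GS = V_G = 2.2 V, so V_ov = 2.2 − 1.37 = 0.83 V.
k_n = μ_nC_ox · (W/L) = 3.2 mA/V².
Assume saturation: I_D = ½ k_n V_ov² = 0.5 × 3.2 × 0.83² = 1.1 mA, giving V_DS = V_DD − I_D R_D = 3.36 − 1.1 × 1.17 = 2.07 V.
V_DS = 2.07 V ≥ V_ov = 0.83 V, confirming saturation.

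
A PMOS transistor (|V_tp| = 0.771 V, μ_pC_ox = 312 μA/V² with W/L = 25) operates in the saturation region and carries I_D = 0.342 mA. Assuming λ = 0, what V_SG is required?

V_SG = 1.07 V

k_p = μ_pC_ox · (W/L) = 7.8 mA/V².
In saturation I_D = ½ k_p (V_SG − |V_tp|)², so V_SG − |V_tp| = √(2 I_D / k_p) = √(2 × 0.342 / 7.8) = 0.296 V.
V_SG = 0.771 + 0.296 = 1.07 V.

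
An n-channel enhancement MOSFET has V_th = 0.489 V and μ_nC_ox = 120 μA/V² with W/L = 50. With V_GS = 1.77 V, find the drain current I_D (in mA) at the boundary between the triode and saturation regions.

I_D = 4.92 mA

At the boundary V_DS = V_ov = V_GS − V_th = 1.77 − 0.489 = 1.28 V.
k_n = μ_nC_ox · (W/L) = 6 mA/V².
I_D = ½ k_n V_ov² = 0.5 × 6 × 1.28² = 4.92 mA.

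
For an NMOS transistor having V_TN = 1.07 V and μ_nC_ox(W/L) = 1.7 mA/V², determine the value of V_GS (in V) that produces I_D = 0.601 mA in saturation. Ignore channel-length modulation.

In saturation I_D = ½ k_n (V_GS − V_TN)², so V_GS − V_TN = √(2 I_D / k_n) = √(2 × 0.601 / 1.7) = 0.841 V.
V_GS = 1.07 + 0.841 = 1.91 V.

V_GS = 1.91 V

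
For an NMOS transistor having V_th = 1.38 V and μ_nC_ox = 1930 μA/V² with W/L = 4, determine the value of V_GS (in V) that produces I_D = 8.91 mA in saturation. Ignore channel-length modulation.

V_GS = 2.90 V

k_n = μ_nC_ox · (W/L) = 7.72 mA/V².
In saturation I_D = ½ k_n (V_GS − V_th)², so V_GS − V_th = √(2 I_D / k_n) = √(2 × 8.91 / 7.72) = 1.52 V.
V_GS = 1.38 + 1.52 = 2.9 V.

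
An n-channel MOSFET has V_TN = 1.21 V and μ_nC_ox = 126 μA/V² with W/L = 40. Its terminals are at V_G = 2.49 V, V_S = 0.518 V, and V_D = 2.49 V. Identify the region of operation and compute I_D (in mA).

Saturation; I_D = 1.46 mA

V_GS = V_G − V_S = 2.49 − 0.518 = 1.97 V; V_DS = V_D − V_S = 2.49 − 0.518 = 1.97 V.
k_n = μ_nC_ox · (W/L) = 5.04 mA/V².
V_ov = V_GS − V_TN = 1.97 − 1.21 = 0.762 V.
Since V_DS = 1.97 V ≥ V_ov = 0.762 V, the device is in saturation.
I_D = ½ k_n V_ov² = 0.5 × 5.04 × 0.762² = 1.46 mA.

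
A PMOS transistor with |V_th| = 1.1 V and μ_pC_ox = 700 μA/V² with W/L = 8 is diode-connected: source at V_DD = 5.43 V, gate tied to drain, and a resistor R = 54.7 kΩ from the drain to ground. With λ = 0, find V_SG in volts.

With gate tied to drain, V_SG = V_SD ≥ V_SG − |V_th|, so the device is in saturation.
k_p = μ_pC_ox · (W/L) = 5.6 mA/V².
KCL at the drain: ½ k_p (V_SG − |V_th|)² = (V_DD − V_SG)/R.
Let x = V_SG − 1.1. Then 153 x² + x − 4.33 = 0, giving x = 0.165 V (positive root), so V_SG = 1.26 V.
I_D = (V_DD − V_SG)/R = (5.43 − 1.26) / 54.7 = 0.0761 mA.

V_SG = 1.26 V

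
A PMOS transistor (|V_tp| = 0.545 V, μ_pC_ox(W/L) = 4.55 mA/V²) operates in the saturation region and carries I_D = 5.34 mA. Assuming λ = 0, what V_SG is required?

V_SG = 2.08 V

In saturation I_D = ½ k_p (V_SG − |V_tp|)², so V_SG − |V_tp| = √(2 I_D / k_p) = √(2 × 5.34 / 4.55) = 1.53 V.
V_SG = 0.545 + 1.53 = 2.08 V.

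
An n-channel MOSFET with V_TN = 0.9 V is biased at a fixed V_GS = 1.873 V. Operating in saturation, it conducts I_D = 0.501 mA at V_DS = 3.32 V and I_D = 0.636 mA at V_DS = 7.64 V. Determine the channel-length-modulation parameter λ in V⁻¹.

λ = 0.0787 V⁻¹

With V_GS fixed, I_D ∝ (1 + λ V_DS) in saturation, so I_D2/I_D1 = (1 + λ V_DS2)/(1 + λ V_DS1).
0.636/0.501 = 1.269 = (1 + 7.64 λ)/(1 + 3.32 λ).
Solving: λ (I_D1 V_DS2 − I_D2 V_DS1) = I_D2 − I_D1, so λ = (0.636 − 0.501) / (0.501 × 7.64 − 0.636 × 3.32) = 0.135 / 1.72 = 0.0787 V⁻¹.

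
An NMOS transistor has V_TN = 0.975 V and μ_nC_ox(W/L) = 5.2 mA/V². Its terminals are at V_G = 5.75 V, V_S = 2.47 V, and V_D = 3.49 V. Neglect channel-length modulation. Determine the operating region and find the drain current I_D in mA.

V_GS = V_G − V_S = 5.75 − 2.47 = 3.28 V; V_DS = V_D − V_S = 3.49 − 2.47 = 1.02 V.
V_ov = V_GS − V_TN = 3.28 − 0.975 = 2.3 V.
Since V_DS = 1.02 V < V_ov = 2.3 V, the device is in the triode region.
I_D = k_n [V_ov · V_DS − ½ V_DS²] = 5.2 × [2.3 × 1.02 − 0.5 × 1.02²] = 9.52 mA.

Triode; I_D = 9.52 mA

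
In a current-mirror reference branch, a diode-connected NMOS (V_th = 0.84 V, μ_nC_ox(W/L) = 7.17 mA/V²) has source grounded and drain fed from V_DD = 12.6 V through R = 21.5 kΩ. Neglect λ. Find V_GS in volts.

V_GS = 1.22 V

With gate tied to drain, V_GS = V_DS ≥ V_GS − V_th, so the device is in saturation.
KCL at the drain: ½ k_n (V_GS − V_th)² = (V_DD − V_GS)/R.
Let x = V_GS − 0.84. Then 77.1 x² + x − 11.76 = 0, giving x = 0.384 V (positive root), so V_GS = 1.22 V.
I_D = (V_DD − V_GS)/R = (12.6 − 1.22) / 21.5 = 0.529 mA.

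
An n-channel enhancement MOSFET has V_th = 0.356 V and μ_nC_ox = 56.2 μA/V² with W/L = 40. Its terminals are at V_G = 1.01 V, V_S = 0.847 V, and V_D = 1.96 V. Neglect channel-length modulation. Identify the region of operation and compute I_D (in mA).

V_GS = V_G − V_S = 1.01 − 0.847 = 0.163 V; V_DS = V_D − V_S = 1.96 − 0.847 = 1.11 V.
V_GS = 0.163 V < V_th = 0.356 V, so the transistor is in cutoff.

Cutoff; I_D = 0 mA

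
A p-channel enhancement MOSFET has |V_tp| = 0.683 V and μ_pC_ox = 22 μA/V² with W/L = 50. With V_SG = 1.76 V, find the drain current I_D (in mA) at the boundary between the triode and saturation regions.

I_D = 0.638 mA

At the boundary V_SD = V_ov = V_SG − |V_tp| = 1.76 − 0.683 = 1.08 V.
k_p = μ_pC_ox · (W/L) = 1.1 mA/V².
I_D = ½ k_p V_ov² = 0.5 × 1.1 × 1.08² = 0.638 mA.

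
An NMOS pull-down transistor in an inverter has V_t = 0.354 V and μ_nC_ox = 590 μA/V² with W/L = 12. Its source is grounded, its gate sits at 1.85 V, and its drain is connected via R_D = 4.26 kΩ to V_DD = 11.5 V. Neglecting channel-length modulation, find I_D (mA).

I_D = 2.64 mA

V_GS = V_G = 1.85 V, so V_ov = 1.85 − 0.354 = 1.5 V.
k_n = μ_nC_ox · (W/L) = 7.08 mA/V².
Assume saturation: I_D = ½ k_n V_ov² = 0.5 × 7.08 × 1.5² = 7.92 mA, giving V_DS = V_DD − I_D R_D = 11.5 − 7.92 × 4.26 = -22.3 V.
But -22.3 V < V_ov = 1.5 V, so the device is actually in triode.
In triode I_D = k_n[V_ov V_DS − ½ V_DS²] and I_D = (V_DD − V_DS)/R_D. Equating: 15.1 V_DS² − 46.12 V_DS + 11.5 = 0, giving V_DS = 0.274 V (the root below V_ov).
I_D = (11.5 − 0.274) / 4.26 = 2.64 mA.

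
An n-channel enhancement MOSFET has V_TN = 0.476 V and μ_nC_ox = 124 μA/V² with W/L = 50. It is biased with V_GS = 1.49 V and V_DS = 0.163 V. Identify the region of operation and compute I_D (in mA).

k_n = μ_nC_ox · (W/L) = 6.2 mA/V².
V_ov = V_GS − V_TN = 1.49 − 0.476 = 1.01 V.
Since V_DS = 0.163 V < V_ov = 1.01 V, the device is in the triode region.
I_D = k_n [V_ov · V_DS − ½ V_DS²] = 6.2 × [1.01 × 0.163 − 0.5 × 0.163²] = 0.942 mA.

Triode; I_D = 0.942 mA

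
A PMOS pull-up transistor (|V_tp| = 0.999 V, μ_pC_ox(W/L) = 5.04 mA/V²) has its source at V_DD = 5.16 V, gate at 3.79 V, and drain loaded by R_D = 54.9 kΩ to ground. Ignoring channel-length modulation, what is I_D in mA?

I_D = 0.0930 mA

V_SG = V_DD − V_G = 5.16 − 3.79 = 1.37 V, so V_ov = 1.37 − 0.999 = 0.371 V.
Assume saturation: I_D = ½ k_p V_ov² = 0.5 × 5.04 × 0.371² = 0.347 mA, giving V_SD = V_DD − I_D R_D = 5.16 − 0.347 × 54.9 = -13.9 V.
But -13.9 V < V_ov = 0.371 V, so the device is actually in triode.
In triode I_D = k_p[V_ov V_SD − ½ V_SD²] and I_D = (V_DD − V_SD)/R_D. Equating: 138 V_SD² − 103.7 V_SD + 5.16 = 0, giving V_SD = 0.0536 V (the root below V_ov).
I_D = (5.16 − 0.0536) / 54.9 = 0.093 mA.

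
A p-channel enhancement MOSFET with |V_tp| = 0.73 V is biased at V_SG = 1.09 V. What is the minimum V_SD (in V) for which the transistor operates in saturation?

V_SD,sat = 0.360 V

The boundary between triode and saturation is V_SD = V_SG − |V_tp| = V_ov.
V_ov = 1.09 − 0.73 = 0.36 V.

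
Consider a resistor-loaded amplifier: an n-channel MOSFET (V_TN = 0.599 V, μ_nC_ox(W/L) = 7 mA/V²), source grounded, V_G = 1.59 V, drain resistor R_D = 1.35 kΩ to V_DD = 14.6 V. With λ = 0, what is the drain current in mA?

I_D = 3.44 mA

V_GS = V_G = 1.59 V, so V_ov = 1.59 − 0.599 = 0.991 V.
Assume saturation: I_D = ½ k_n V_ov² = 0.5 × 7 × 0.991² = 3.44 mA, giving V_DS = V_DD − I_D R_D = 14.6 − 3.44 × 1.35 = 9.96 V.
V_DS = 9.96 V ≥ V_ov = 0.991 V, confirming saturation.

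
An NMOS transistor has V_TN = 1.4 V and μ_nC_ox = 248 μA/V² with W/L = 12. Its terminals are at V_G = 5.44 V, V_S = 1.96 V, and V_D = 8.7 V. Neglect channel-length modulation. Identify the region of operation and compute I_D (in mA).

V_GS = V_G − V_S = 5.44 − 1.96 = 3.48 V; V_DS = V_D − V_S = 8.7 − 1.96 = 6.74 V.
k_n = μ_nC_ox · (W/L) = 2.976 mA/V².
V_ov = V_GS − V_TN = 3.48 − 1.4 = 2.08 V.
Since V_DS = 6.74 V ≥ V_ov = 2.08 V, the device is in saturation.
I_D = ½ k_n V_ov² = 0.5 × 2.976 × 2.08² = 6.44 mA.

Saturation; I_D = 6.44 mA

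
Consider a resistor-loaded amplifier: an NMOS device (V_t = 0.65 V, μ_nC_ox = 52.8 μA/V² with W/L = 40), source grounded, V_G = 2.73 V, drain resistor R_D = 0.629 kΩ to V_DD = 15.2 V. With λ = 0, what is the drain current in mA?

V_GS = V_G = 2.73 V, so V_ov = 2.73 − 0.65 = 2.08 V.
k_n = μ_nC_ox · (W/L) = 2.112 mA/V².
Assume saturation: I_D = ½ k_n V_ov² = 0.5 × 2.112 × 2.08² = 4.57 mA, giving V_DS = V_DD − I_D R_D = 15.2 − 4.57 × 0.629 = 12.3 V.
V_DS = 12.3 V ≥ V_ov = 2.08 V, confirming saturation.

I_D = 4.57 mA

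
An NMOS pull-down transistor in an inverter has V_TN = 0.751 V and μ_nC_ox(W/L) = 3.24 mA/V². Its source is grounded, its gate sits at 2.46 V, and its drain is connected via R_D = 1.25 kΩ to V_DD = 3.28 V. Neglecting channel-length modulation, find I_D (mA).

V_GS = V_G = 2.46 V, so V_ov = 2.46 − 0.751 = 1.71 V.
Assume saturation: I_D = ½ k_n V_ov² = 0.5 × 3.24 × 1.71² = 4.73 mA, giving V_DS = V_DD − I_D R_D = 3.28 − 4.73 × 1.25 = -2.63 V.
But -2.63 V < V_ov = 1.71 V, so the device is actually in triode.
In triode I_D = k_n[V_ov V_DS − ½ V_DS²] and I_D = (V_DD − V_DS)/R_D. Equating: 2.03 V_DS² − 7.921 V_DS + 3.28 = 0, giving V_DS = 0.471 V (the root below V_ov).
I_D = (3.28 − 0.471) / 1.25 = 2.25 mA.

I_D = 2.25 mA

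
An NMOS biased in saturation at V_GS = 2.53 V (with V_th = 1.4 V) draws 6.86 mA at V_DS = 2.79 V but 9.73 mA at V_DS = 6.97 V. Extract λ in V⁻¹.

λ = 0.139 V⁻¹

With V_GS fixed, I_D ∝ (1 + λ V_DS) in saturation, so I_D2/I_D1 = (1 + λ V_DS2)/(1 + λ V_DS1).
9.73/6.86 = 1.418 = (1 + 6.97 λ)/(1 + 2.79 λ).
Solving: λ (I_D1 V_DS2 − I_D2 V_DS1) = I_D2 − I_D1, so λ = (9.73 − 6.86) / (6.86 × 6.97 − 9.73 × 2.79) = 2.87 / 20.7 = 0.139 V⁻¹.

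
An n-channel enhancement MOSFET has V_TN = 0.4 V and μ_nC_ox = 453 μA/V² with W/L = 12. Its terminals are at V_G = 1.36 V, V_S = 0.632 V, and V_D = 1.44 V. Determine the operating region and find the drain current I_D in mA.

Saturation; I_D = 0.292 mA

V_GS = V_G − V_S = 1.36 − 0.632 = 0.728 V; V_DS = V_D − V_S = 1.44 − 0.632 = 0.808 V.
k_n = μ_nC_ox · (W/L) = 5.436 mA/V².
V_ov = V_GS − V_TN = 0.728 − 0.4 = 0.328 V.
Since V_DS = 0.808 V ≥ V_ov = 0.328 V, the device is in saturation.
I_D = ½ k_n V_ov² = 0.5 × 5.436 × 0.328² = 0.292 mA.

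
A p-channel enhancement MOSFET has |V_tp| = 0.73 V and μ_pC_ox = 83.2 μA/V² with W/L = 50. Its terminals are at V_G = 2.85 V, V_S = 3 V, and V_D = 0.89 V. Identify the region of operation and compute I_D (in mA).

Cutoff; I_D = 0 mA

V_SG = V_S − V_G = 3 − 2.85 = 0.15 V; V_SD = V_S − V_D = 3 − 0.89 = 2.11 V.
V_SG = 0.15 V < |V_tp| = 0.73 V, so the transistor is in cutoff.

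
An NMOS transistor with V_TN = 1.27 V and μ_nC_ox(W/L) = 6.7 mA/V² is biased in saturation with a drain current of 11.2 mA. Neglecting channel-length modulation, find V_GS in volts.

In saturation I_D = ½ k_n (V_GS − V_TN)², so V_GS − V_TN = √(2 I_D / k_n) = √(2 × 11.2 / 6.7) = 1.83 V.
V_GS = 1.27 + 1.83 = 3.1 V.

V_GS = 3.10 V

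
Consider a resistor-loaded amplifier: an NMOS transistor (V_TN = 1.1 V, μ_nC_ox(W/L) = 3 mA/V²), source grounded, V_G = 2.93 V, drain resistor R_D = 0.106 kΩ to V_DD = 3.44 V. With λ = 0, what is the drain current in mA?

V_GS = V_G = 2.93 V, so V_ov = 2.93 − 1.1 = 1.83 V.
Assume saturation: I_D = ½ k_n V_ov² = 0.5 × 3 × 1.83² = 5.02 mA, giving V_DS = V_DD − I_D R_D = 3.44 − 5.02 × 0.106 = 2.91 V.
V_DS = 2.91 V ≥ V_ov = 1.83 V, confirming saturation.

I_D = 5.02 mA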